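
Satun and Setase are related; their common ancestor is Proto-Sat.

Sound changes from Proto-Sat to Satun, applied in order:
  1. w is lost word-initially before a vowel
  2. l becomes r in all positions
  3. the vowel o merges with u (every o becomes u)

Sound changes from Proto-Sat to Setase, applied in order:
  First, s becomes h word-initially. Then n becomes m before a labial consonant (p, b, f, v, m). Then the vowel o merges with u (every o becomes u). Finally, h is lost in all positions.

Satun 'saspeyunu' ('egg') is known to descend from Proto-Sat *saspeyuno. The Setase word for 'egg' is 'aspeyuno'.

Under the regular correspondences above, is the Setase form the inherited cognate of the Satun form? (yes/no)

Derive the expected Setase reflex of *saspeyuno:
Setase: *saspeyuno
  saspeyuno → haspeyuno   [debuccalisation]
  haspeyuno (rule 2 does not apply)
  haspeyuno → haspeyunu   [vowel merger]
  haspeyunu → aspeyunu   [h-loss]
  giving Setase aspeyunu.
The regular Setase reflex would be 'aspeyunu', but the attested form is 'aspeyuno'. The correspondence is irregular, so they are not cognates (the Setase form has a different source).

no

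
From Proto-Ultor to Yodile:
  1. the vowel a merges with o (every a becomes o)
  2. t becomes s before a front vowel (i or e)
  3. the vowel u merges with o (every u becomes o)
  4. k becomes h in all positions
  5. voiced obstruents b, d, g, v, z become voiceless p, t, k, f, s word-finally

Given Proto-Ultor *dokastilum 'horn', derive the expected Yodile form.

Yodile: *dokastilum
  dokastilum → dokostilum   [vowel merger]
  dokostilum → dokossilum   [palatalisation]
  dokossilum → dokossilom   [vowel merger]
  dokossilom → dohossilom   [unconditioned shift]
  dohossilom (rule 5 does not apply)
  giving Yodile dohossilom.

dohossilom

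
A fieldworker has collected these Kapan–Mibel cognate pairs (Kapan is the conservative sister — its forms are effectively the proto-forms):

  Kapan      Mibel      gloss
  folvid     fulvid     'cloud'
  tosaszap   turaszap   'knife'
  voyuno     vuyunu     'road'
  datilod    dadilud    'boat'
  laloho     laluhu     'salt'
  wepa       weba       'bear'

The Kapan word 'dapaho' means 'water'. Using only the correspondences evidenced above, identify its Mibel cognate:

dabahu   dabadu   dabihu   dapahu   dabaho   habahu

wepa ~ weba — Kapan p corresponds to Mibel b between vowels (before a back vowel).
voyuno ~ vuyunu, laloho ~ laluhu — Kapan o corresponds to Mibel u word-finally.
Applying these to Kapan 'dapaho':
  dapaho → dabaho   (p→b between vowels (before a back vowel))
  dabaho → dabahu   (o→u word-finally)
So the Mibel cognate is 'dabahu'.

dabahu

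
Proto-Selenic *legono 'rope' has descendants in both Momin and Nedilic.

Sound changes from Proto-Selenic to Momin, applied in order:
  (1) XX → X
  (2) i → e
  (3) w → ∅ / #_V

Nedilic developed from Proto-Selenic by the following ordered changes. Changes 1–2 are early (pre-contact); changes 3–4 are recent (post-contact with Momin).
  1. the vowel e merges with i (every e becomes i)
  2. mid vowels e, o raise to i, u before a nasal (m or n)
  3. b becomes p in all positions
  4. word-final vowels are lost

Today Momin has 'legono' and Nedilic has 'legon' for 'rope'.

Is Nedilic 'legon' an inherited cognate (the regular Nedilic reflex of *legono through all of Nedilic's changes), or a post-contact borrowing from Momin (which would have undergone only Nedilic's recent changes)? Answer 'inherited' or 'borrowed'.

borrowed

If inherited, *legono would pass through all of Nedilic's changes:
Nedilic: *legono
  legono → ligono   [vowel merger]
  ligono → liguno   [pre-nasal raising]
  liguno (rule 3 does not apply)
  liguno → ligun   [apocope]
  giving Nedilic ligun.
If borrowed from Momin 'legono' after the early changes, it would undergo only the recent ones:
  rule 3 (unconditioned shift): no change (legono)
  rule 4 (apocope): legono → legon
  ⇒ as a loan: legon
Nedilic 'legon' matches the loan outcome 'legon', not the inherited 'ligun' — it skipped the early Nedilic changes, so it was borrowed from Momin.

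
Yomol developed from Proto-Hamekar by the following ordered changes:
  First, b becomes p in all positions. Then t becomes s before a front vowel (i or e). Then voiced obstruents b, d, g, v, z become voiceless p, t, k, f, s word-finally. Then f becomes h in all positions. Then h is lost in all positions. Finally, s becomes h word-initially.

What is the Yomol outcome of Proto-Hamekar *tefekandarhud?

Yomol: *tefekandarhud
  tefekandarhud (rule 1 does not apply)
  tefekandarhud → sefekandarhud   [palatalisation]
  sefekandarhud → sefekandarhut   [final devoicing]
  sefekandarhut → sehekandarhut   [unconditioned shift]
  sehekandarhut → seekandarut   [h-loss]
  seekandarut → heekandarut   [debuccalisation]
  giving Yomol heekandarut.

heekandarut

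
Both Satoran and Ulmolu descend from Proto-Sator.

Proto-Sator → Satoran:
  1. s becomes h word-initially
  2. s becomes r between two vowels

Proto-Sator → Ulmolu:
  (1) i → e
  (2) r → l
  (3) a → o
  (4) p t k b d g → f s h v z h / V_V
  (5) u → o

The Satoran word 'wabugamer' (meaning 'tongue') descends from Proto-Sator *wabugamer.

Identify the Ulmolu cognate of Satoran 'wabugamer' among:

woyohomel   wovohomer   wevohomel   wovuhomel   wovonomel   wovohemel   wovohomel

Ulmolu: *wabugamer
  wabugamer (rule 1 does not apply)
  wabugamer → wabugamel   [unconditioned shift]
  wabugamel → wobugomel   [vowel merger]
  wobugomel → wovuhomel   [intervocalic lenition]
  wovuhomel → wovohomel   [vowel merger]
  giving Ulmolu wovohomel.
The other candidates each miss or misapply at least one Ulmolu change.

wovohomel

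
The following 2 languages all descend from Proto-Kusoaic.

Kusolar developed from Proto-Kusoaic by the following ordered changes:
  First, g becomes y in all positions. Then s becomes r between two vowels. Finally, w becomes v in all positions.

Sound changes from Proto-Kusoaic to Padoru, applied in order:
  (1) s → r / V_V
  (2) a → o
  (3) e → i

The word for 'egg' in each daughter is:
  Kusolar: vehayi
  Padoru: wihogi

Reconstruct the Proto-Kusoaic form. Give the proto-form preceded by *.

*wehagi

Position 5: Kusolar has y, Padoru has g. Padoru preserves g here (none of its changes turn any other segment into g), so the proto-segment is *g.
Position 4: Kusolar has a, Padoru has o. Kusolar preserves a here (none of its changes turn any other segment into a), so the proto-segment is *a.
Position 2: Kusolar has e, Padoru has i. Kusolar preserves e here (none of its changes turn any other segment into e), so the proto-segment is *e.
Verify the candidate proto-form against each daughter:
Kusolar: start from *wehagi.
  rule 1 (unconditioned shift): wehagi → wehayi
  rule 2: no change — wehayi
  rule 3 (unconditioned shift): wehayi → vehayi
  ⇒ Kusolar vehayi
Padoru: *wehagi > wehogi > wihogi  (by vowel merger, vowel merger)
No other proto-form is consistent with every reflex, so the reconstruction is *wehagi.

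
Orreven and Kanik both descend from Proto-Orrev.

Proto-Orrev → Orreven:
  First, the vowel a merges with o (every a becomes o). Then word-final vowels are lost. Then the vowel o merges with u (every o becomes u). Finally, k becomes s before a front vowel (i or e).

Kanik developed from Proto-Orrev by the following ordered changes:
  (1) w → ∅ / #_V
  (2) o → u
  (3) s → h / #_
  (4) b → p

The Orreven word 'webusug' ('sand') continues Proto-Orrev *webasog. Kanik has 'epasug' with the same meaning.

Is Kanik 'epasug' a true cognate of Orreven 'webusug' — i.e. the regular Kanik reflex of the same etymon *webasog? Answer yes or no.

Derive the expected Kanik reflex of *webasog:
Kanik: *webasog
  webasog → ebasog   [glide loss]
  ebasog → ebasug   [vowel merger]
  ebasug (rule 3 does not apply)
  ebasug → epasug   [unconditioned shift]
  giving Kanik epasug.
Kanik 'epasug' matches the regular reflex exactly, so the pair is cognate.

yes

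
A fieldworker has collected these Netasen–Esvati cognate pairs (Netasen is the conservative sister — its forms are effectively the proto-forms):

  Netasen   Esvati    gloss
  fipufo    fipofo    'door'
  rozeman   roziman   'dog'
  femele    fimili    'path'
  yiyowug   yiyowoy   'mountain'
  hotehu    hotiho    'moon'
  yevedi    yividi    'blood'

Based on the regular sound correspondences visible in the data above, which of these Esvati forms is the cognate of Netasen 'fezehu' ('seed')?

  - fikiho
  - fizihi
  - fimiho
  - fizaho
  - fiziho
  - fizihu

femele ~ fimili, hotehu ~ hotiho — Netasen e corresponds to Esvati i after a consonant, before a consonant other than r, m, n, p, b, f, v.
hotehu ~ hotiho — Netasen u corresponds to Esvati o word-finally.
Applying these to Netasen 'fezehu':
  fezehu → fizehu   (e→i after a consonant, before a consonant other than r, m, n, p, b, f, v)
  fizehu → fizihu   (e→i after a consonant, before a consonant other than r, m, n, p, b, f, v)
  fizihu → fiziho   (u→o word-finally)
So the Esvati cognate is 'fiziho'.

fiziho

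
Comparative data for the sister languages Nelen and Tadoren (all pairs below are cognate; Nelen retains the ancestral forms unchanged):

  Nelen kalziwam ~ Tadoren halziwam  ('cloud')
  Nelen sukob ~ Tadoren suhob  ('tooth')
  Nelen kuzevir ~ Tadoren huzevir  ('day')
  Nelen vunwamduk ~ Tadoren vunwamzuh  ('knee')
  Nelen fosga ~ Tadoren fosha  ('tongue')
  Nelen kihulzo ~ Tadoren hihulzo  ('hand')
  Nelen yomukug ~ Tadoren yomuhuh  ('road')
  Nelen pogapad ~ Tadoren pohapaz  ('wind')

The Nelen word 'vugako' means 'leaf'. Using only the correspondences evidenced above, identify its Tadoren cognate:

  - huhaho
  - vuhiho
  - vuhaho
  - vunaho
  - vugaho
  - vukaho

vuhaho

pogapad ~ pohapaz — Nelen g corresponds to Tadoren h between vowels (before a back vowel).
sukob ~ suhob — Nelen k corresponds to Tadoren h between vowels (before a back vowel).
Applying these to Nelen 'vugako':
  vugako → vuhako   (g→h between vowels (before a back vowel))
  vuhako → vuhaho   (k→h between vowels (before a back vowel))
So the Tadoren cognate is 'vuhaho'.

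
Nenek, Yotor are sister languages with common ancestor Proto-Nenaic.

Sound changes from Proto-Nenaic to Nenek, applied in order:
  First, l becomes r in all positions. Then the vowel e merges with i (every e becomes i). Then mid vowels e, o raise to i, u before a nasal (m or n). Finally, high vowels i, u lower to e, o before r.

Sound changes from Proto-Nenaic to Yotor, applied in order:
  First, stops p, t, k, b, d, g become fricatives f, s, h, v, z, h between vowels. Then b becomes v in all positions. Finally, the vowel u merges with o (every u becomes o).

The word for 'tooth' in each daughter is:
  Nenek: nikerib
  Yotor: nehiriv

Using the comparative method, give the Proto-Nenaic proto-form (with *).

*nekirib

Position 7: Nenek has b, Yotor has v. Nenek preserves b here (none of its changes turn any other segment into b), so the proto-segment is *b.
Position 3: Nenek has k, Yotor has h. Nenek preserves k here (none of its changes turn any other segment into k), so the proto-segment is *k.
This points to *nekirib. Verify forward in each daughter:
Nenek: *nekirib > nikirib > nikerib  (by vowel merger, pre-rhotic lowering)
Yotor: *nekirib
  nekirib → nehirib   [intervocalic lenition]
  nehirib → nehiriv   [unconditioned shift]
  nehiriv (rule 3 does not apply)
  giving Yotor nehiriv.
*nekirib is the unique common source.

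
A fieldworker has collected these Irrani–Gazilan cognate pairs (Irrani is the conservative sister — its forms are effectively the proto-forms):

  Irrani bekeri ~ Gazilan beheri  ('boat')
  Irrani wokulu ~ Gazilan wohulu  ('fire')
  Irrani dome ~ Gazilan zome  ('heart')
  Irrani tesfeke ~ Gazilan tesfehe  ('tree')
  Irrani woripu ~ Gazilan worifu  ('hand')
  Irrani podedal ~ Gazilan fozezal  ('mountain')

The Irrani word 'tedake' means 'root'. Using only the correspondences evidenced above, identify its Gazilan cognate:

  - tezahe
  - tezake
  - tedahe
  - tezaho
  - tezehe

podedal ~ fozezal — Irrani d corresponds to Gazilan z between vowels (before a back vowel).
bekeri ~ beheri, tesfeke ~ tesfehe — Irrani k corresponds to Gazilan h between vowels (before a front vowel).
Applying these to Irrani 'tedake':
  tedake → tezake   (d→z between vowels (before a back vowel))
  tezake → tezahe   (k→h between vowels (before a front vowel))
So the Gazilan cognate is 'tezahe'.

tezahe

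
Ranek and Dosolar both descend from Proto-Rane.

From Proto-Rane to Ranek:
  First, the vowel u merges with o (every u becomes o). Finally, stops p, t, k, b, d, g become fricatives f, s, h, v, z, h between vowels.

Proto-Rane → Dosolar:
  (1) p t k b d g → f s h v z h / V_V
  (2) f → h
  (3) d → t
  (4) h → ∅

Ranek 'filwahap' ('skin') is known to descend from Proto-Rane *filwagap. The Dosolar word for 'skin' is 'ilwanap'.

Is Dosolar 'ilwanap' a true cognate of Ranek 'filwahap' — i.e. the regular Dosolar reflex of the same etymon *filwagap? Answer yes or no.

Derive the expected Dosolar reflex of *filwagap:
Dosolar: *filwagap > filwahap > hilwahap > ilwaap  (by intervocalic lenition, unconditioned shift, h-loss)
The regular Dosolar reflex would be 'ilwaap', but the attested form is 'ilwanap'. The correspondence is irregular, so they are not cognates (the Dosolar form has a different source).

no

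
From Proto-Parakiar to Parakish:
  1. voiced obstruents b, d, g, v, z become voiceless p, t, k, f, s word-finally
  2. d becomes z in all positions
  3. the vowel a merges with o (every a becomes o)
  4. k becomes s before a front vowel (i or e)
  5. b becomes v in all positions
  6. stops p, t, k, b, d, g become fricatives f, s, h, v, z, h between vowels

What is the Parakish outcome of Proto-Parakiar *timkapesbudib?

Parakish: start from *timkapesbudib.
  rule 1 (final devoicing): timkapesbudib → timkapesbudip
  rule 2 (unconditioned shift): timkapesbudip → timkapesbuzip
  rule 3 (vowel merger): timkapesbuzip → timkopesbuzip
  rule 4: no change — timkopesbuzip
  rule 5 (unconditioned shift): timkopesbuzip → timkopesvuzip
  rule 6 (intervocalic lenition): timkopesvuzip → timkofesvuzip
  ⇒ Parakish timkofesvuzip

timkofesvuzip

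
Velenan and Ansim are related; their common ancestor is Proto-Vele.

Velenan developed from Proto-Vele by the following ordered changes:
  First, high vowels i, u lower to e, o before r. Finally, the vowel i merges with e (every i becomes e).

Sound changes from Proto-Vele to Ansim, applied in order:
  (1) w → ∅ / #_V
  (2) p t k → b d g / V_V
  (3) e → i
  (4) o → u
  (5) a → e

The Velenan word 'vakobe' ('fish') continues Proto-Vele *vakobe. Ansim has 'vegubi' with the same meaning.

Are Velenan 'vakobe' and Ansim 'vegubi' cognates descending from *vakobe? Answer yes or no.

yes

Derive the expected Ansim reflex of *vakobe:
Ansim: start from *vakobe.
  rule 1: no change — vakobe
  rule 2 (intervocalic voicing): vakobe → vagobe
  rule 3 (vowel merger): vagobe → vagobi
  rule 4 (vowel merger): vagobi → vagubi
  rule 5 (vowel merger): vagubi → vegubi
  ⇒ Ansim vegubi
Ansim 'vegubi' matches the regular reflex exactly, so the pair is cognate.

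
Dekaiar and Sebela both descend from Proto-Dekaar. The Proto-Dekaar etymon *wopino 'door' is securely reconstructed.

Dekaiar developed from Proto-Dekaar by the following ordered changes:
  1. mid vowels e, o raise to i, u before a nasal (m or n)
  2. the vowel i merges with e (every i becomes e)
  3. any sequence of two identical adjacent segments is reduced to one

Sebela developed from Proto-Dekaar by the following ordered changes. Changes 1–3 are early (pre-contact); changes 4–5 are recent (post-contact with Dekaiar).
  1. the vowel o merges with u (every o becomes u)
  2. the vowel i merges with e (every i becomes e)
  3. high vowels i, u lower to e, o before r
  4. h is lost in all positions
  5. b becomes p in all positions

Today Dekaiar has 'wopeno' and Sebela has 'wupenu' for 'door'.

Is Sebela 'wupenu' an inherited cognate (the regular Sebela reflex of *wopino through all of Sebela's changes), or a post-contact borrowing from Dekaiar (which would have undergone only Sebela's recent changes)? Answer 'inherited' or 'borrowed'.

If inherited, *wopino would pass through all of Sebela's changes:
Sebela: start from *wopino.
  rule 1 (vowel merger): wopino → wupinu
  rule 2 (vowel merger): wupinu → wupenu
  rule 3: no change — wupenu
  rule 4: no change — wupenu
  rule 5: no change — wupenu
  ⇒ Sebela wupenu
If borrowed from Dekaiar 'wopeno' after the early changes, it would undergo only the recent ones:
  rule 4 (h-loss): no change (wopeno)
  rule 5 (unconditioned shift): no change (wopeno)
  ⇒ as a loan: wopeno
Sebela 'wupenu' matches the inherited outcome exactly, so it is an inherited cognate, not a loan.

inherited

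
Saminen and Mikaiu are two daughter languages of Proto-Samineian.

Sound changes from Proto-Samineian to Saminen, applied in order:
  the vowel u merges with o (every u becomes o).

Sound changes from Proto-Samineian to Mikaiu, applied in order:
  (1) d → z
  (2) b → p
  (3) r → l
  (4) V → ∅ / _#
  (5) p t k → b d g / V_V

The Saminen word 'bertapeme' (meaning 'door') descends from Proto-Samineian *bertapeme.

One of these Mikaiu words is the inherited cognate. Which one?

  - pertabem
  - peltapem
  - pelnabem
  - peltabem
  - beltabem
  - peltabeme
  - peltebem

peltabem

Mikaiu: start from *bertapeme.
  rule 1: no change — bertapeme
  rule 2 (unconditioned shift): bertapeme → pertapeme
  rule 3 (unconditioned shift): pertapeme → peltapeme
  rule 4 (apocope): peltapeme → peltapem
  rule 5 (intervocalic voicing): peltapem → peltabem
  ⇒ Mikaiu peltabem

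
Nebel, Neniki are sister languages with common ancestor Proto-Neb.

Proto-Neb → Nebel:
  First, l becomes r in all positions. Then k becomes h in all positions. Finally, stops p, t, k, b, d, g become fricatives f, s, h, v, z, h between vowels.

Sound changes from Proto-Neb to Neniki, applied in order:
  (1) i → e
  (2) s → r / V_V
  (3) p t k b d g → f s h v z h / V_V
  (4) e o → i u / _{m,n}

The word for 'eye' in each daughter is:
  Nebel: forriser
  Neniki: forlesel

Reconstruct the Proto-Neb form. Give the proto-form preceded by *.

Position 8: Nebel has r, Neniki has l. Neniki preserves l here (none of its changes turn any other segment into l), so the proto-segment is *l.
Position 6: Nebel has s, Neniki has s. Taking the neighbouring segments as reconstructed: Nebel s could go back to *t or *s; Neniki s can only go back to *t — the one source consistent with every daughter is *t.
Position 4: Nebel has r, Neniki has l. Neniki preserves l here (none of its changes turn any other segment into l), so the proto-segment is *l.
Continuing position by position gives *forlitel; check it forward:
Nebel: start from *forlitel.
  rule 1 (unconditioned shift): forlitel → forriter
  rule 2: no change — forriter
  rule 3 (intervocalic lenition): forriter → forriser
  ⇒ Nebel forriser
Neniki: *forlitel
  forlitel → forletel   [vowel merger]
  forletel (rule 2 does not apply)
  forletel → forlesel   [intervocalic lenition]
  forlesel (rule 4 does not apply)
  giving Neniki forlesel.
*forlitel is the unique common source.

*forlitel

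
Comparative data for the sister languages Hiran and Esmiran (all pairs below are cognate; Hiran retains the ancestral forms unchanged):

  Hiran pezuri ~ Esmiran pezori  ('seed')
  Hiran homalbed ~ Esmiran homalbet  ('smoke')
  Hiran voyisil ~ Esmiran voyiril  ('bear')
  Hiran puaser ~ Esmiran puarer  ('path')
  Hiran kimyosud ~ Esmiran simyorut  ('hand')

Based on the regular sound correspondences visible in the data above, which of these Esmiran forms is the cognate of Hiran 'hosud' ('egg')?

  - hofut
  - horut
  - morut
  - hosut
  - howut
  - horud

kimyosud ~ simyorut — Hiran s corresponds to Esmiran r between vowels (before a back vowel).
homalbed ~ homalbet, kimyosud ~ simyorut — Hiran d corresponds to Esmiran t word-finally.
Applying these to Hiran 'hosud':
  hosud → horud   (s→r between vowels (before a back vowel))
  horud → horut   (d→t word-finally)
So the Esmiran cognate is 'horut'.

horut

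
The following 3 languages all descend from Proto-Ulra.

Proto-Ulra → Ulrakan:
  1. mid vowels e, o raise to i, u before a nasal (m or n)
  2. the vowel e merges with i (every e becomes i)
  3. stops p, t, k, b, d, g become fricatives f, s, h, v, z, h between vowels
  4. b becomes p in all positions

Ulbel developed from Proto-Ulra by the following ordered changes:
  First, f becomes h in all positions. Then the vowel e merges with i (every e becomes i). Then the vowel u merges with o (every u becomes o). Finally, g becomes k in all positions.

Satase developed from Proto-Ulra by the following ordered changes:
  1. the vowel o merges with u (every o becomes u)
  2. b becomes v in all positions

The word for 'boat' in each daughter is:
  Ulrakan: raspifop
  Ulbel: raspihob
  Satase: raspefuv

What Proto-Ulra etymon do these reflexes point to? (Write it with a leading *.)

Position 7: Ulrakan has o, Ulbel has o, Satase has u. Ulrakan preserves o here (none of its changes turn any other segment into o), so the proto-segment is *o.
Position 5: Ulrakan has i, Ulbel has i, Satase has e. Satase preserves e here (none of its changes turn any other segment into e), so the proto-segment is *e.
This points to *raspefob. Verify forward in each daughter:
Ulrakan: *raspefob > raspifob > raspifop  (by vowel merger, unconditioned shift)
Ulbel: start from *raspefob.
  rule 1 (unconditioned shift): raspefob → raspehob
  rule 2 (vowel merger): raspehob → raspihob
  rule 3: no change — raspihob
  rule 4: no change — raspihob
  ⇒ Ulbel raspihob
Satase: start from *raspefob.
  rule 1 (vowel merger): raspefob → raspefub
  rule 2 (unconditioned shift): raspefub → raspefuv
  ⇒ Satase raspefuv
*raspefob is the unique common source.

*raspefob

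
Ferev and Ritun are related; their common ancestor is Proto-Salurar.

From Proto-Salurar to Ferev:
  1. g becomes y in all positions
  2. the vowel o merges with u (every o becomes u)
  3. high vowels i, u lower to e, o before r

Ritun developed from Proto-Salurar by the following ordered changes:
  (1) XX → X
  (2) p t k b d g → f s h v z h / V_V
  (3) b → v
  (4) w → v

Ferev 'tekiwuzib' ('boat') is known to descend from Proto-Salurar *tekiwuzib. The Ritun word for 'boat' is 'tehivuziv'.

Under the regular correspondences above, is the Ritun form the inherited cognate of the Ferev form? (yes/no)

Derive the expected Ritun reflex of *tekiwuzib:
Ritun: *tekiwuzib
  tekiwuzib (rule 1 does not apply)
  tekiwuzib → tehiwuzib   [intervocalic lenition]
  tehiwuzib → tehiwuziv   [unconditioned shift]
  tehiwuziv → tehivuziv   [unconditioned shift]
  giving Ritun tehivuziv.
Ritun 'tehivuziv' matches the regular reflex exactly, so the pair is cognate.

yes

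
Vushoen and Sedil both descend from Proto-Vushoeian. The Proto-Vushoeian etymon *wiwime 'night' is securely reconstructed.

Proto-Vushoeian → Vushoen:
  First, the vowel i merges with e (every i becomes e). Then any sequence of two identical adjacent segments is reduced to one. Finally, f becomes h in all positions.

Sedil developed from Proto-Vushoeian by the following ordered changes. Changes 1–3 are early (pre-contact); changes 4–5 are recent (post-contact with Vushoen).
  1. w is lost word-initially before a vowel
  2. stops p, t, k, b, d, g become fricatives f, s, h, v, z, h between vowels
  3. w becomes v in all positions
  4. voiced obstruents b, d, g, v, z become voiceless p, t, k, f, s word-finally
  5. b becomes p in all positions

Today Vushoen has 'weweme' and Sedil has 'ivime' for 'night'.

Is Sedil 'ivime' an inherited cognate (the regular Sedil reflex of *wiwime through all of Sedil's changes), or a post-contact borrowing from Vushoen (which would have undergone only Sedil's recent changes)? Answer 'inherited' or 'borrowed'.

inherited

If inherited, *wiwime would pass through all of Sedil's changes:
Sedil: start from *wiwime.
  rule 1 (glide loss): wiwime → iwime
  rule 2: no change — iwime
  rule 3 (unconditioned shift): iwime → ivime
  rule 4: no change — ivime
  rule 5: no change — ivime
  ⇒ Sedil ivime
If borrowed from Vushoen 'weweme' after the early changes, it would undergo only the recent ones:
  rule 4 (final devoicing): no change (weweme)
  rule 5 (unconditioned shift): no change (weweme)
  ⇒ as a loan: weweme
Sedil 'ivime' matches the inherited outcome exactly, so it is an inherited cognate, not a loan.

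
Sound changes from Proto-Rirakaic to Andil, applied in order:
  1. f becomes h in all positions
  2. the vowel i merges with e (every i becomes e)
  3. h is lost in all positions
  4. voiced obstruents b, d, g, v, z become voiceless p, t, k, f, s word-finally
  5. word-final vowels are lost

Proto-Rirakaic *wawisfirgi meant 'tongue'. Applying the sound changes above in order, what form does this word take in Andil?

Andil: *wawisfirgi > wawishirgi > wawesherge > waweserge > waweserg  (by unconditioned shift, vowel merger, h-loss, apocope)

waweserg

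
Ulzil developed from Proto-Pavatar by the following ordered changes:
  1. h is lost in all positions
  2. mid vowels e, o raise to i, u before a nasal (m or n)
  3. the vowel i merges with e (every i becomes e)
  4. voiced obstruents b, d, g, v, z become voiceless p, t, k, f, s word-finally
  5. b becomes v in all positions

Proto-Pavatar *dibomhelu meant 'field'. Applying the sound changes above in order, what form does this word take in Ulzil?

Ulzil: *dibomhelu > dibomelu > dibumelu > debumelu > devumelu  (by h-loss, pre-nasal raising, vowel merger, unconditioned shift)

devumelu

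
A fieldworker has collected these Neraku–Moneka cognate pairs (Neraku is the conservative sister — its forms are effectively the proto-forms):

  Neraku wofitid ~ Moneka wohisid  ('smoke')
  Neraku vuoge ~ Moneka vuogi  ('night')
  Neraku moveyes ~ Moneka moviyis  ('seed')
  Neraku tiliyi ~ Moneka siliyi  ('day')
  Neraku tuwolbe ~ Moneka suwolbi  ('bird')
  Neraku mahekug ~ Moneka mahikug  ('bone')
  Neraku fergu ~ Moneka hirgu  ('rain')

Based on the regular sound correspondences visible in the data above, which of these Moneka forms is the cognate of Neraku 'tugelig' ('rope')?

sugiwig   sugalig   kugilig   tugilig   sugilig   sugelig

tuwolbe ~ suwolbi — Neraku t corresponds to Moneka s word-initially before a back vowel.
moveyes ~ moviyis, mahekug ~ mahikug — Neraku e corresponds to Moneka i after a consonant, before a consonant other than r, m, n, p, b, f, v.
Applying these to Neraku 'tugelig':
  tugelig → sugelig   (t→s word-initially before a back vowel)
  sugelig → sugilig   (e→i after a consonant, before a consonant other than r, m, n, p, b, f, v)
So the Moneka cognate is 'sugilig'.

sugilig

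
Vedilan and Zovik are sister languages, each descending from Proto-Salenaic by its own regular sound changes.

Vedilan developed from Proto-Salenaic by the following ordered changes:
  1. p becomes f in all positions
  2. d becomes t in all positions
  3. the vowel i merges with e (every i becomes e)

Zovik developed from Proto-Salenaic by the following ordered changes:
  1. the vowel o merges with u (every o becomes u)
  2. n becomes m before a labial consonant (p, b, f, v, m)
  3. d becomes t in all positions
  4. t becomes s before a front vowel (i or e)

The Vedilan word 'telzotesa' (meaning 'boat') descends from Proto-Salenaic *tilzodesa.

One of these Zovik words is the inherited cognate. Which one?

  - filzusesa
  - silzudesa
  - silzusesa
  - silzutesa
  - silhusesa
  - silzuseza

silzusesa

Zovik: start from *tilzodesa.
  rule 1 (vowel merger): tilzodesa → tilzudesa
  rule 2: no change — tilzudesa
  rule 3 (unconditioned shift): tilzudesa → tilzutesa
  rule 4 (palatalisation): tilzutesa → silzusesa
  ⇒ Zovik silzusesa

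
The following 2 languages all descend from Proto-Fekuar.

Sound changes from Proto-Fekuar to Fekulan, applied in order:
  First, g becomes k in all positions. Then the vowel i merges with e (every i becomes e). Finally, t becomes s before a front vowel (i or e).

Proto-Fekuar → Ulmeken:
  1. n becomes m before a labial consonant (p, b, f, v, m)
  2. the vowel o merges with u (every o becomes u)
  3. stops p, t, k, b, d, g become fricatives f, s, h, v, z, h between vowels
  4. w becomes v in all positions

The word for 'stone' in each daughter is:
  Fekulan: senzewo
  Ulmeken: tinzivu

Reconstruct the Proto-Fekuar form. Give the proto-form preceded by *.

Position 7: Fekulan has o, Ulmeken has u. Fekulan preserves o here (none of its changes turn any other segment into o), so the proto-segment is *o.
Position 1: Fekulan has s, Ulmeken has t. Ulmeken preserves t here (none of its changes turn any other segment into t), so the proto-segment is *t.
Position 6: Fekulan has w, Ulmeken has v. Fekulan preserves w here (none of its changes turn any other segment into w), so the proto-segment is *w.
Verify the candidate proto-form against each daughter:
Fekulan: *tinziwo
  tinziwo (rule 1 does not apply)
  tinziwo → tenzewo   [vowel merger]
  tenzewo → senzewo   [palatalisation]
  giving Fekulan senzewo.
Ulmeken: *tinziwo
  tinziwo (rule 1 does not apply)
  tinziwo → tinziwu   [vowel merger]
  tinziwu (rule 3 does not apply)
  tinziwu → tinzivu   [unconditioned shift]
  giving Ulmeken tinzivu.
Only *tinziwo yields all of Fekulan senzewo, Ulmeken tinzivu.

*tinziwo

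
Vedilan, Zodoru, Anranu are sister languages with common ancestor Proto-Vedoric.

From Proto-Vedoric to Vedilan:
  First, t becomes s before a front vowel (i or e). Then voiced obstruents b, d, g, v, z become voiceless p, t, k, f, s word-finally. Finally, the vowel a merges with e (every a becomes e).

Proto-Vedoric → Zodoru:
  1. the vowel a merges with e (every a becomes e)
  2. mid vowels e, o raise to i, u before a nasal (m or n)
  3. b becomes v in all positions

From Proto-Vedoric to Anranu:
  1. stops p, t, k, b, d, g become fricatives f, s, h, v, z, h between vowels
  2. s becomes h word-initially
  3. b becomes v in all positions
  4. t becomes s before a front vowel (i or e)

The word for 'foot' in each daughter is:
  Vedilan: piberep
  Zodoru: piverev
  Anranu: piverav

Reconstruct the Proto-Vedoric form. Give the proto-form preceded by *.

Position 6: Vedilan has e, Zodoru has e, Anranu has a. Anranu preserves a here (none of its changes turn any other segment into a), so the proto-segment is *a.
Position 7: Vedilan has p, Zodoru has v, Anranu has v. Taking the neighbouring segments as reconstructed: Vedilan p could go back to *p or *b; Zodoru v could go back to *b or *v; Anranu v could go back to *b or *v — the one source consistent with every daughter is *b.
Continuing position by position gives *piberab; check it forward:
Vedilan: *piberab
  piberab (rule 1 does not apply)
  piberab → piberap   [final devoicing]
  piberap → piberep   [vowel merger]
  giving Vedilan piberep.
Zodoru: *piberab
  piberab → pibereb   [vowel merger]
  pibereb (rule 2 does not apply)
  pibereb → piverev   [unconditioned shift]
  giving Zodoru piverev.
Anranu: *piberab > piverab > piverav  (by intervocalic lenition, unconditioned shift)
Only *piberab yields all of Vedilan piberep, Zodoru piverev, Anranu piverav.

*piberab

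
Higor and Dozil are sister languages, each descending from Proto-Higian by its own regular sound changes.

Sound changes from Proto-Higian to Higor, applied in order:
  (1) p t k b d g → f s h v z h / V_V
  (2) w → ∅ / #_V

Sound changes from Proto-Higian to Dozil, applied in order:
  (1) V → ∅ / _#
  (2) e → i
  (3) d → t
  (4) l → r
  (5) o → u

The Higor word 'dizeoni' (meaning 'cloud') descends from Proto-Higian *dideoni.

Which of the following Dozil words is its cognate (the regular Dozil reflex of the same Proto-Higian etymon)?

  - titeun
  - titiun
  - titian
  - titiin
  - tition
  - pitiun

titiun

Dozil: *dideoni
  dideoni → dideon   [apocope]
  dideon → didion   [vowel merger]
  didion → tition   [unconditioned shift]
  tition (rule 4 does not apply)
  tition → titiun   [vowel merger]
  giving Dozil titiun.
The other candidates each miss or misapply at least one Dozil change.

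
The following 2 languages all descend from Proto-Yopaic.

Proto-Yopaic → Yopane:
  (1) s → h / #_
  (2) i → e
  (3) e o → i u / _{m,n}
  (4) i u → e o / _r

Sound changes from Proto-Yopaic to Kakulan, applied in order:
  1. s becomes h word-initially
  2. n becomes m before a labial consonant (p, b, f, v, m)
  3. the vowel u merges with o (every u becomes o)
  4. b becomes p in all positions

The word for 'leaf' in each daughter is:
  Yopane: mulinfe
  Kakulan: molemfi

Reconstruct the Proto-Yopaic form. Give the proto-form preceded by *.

*mulenfi

Position 5: Yopane has n, Kakulan has m. Yopane preserves n here (none of its changes turn any other segment into n), so the proto-segment is *n.
Position 2: Yopane has u, Kakulan has o. Taking the neighbouring segments as reconstructed: Yopane u can only go back to *u; Kakulan o could go back to *o or *u — the one source consistent with every daughter is *u.
Position 4: Yopane has i, Kakulan has e. Kakulan preserves e here (none of its changes turn any other segment into e), so the proto-segment is *e.
This points to *mulenfi. Verify forward in each daughter:
Yopane: start from *mulenfi.
  rule 1: no change — mulenfi
  rule 2 (vowel merger): mulenfi → mulenfe
  rule 3 (pre-nasal raising): mulenfe → mulinfe
  rule 4: no change — mulinfe
  ⇒ Yopane mulinfe
Kakulan: start from *mulenfi.
  rule 1: no change — mulenfi
  rule 2 (nasal place assimilation): mulenfi → mulemfi
  rule 3 (vowel merger): mulemfi → molemfi
  rule 4: no change — molemfi
  ⇒ Kakulan molemfi
No other proto-form is consistent with every reflex, so the reconstruction is *mulenfi.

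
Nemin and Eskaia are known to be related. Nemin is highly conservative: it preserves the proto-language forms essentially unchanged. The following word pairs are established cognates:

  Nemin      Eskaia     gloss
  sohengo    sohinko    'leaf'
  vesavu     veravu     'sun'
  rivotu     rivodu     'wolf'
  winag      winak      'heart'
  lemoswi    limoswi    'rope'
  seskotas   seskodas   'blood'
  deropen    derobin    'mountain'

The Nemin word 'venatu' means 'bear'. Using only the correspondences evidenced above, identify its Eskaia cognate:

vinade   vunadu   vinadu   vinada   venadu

vinadu

sohengo ~ sohinko, deropen ~ derobin — Nemin e corresponds to Eskaia i after a consonant, before a nasal.
rivotu ~ rivodu — Nemin t corresponds to Eskaia d between vowels (before a back vowel).
Applying these to Nemin 'venatu':
  venatu → vinatu   (e→i after a consonant, before a nasal)
  vinatu → vinadu   (t→d between vowels (before a back vowel))
So the Eskaia cognate is 'vinadu'.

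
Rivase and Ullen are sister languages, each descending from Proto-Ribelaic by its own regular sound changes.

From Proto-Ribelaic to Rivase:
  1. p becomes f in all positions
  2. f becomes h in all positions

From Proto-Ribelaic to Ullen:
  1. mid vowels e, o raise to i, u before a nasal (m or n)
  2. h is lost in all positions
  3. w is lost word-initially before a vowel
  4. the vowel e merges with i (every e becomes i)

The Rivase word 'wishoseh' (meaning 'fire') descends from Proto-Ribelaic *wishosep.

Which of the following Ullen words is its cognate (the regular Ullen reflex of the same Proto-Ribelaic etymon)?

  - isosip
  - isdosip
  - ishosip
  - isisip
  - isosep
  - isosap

Ullen: start from *wishosep.
  rule 1: no change — wishosep
  rule 2 (h-loss): wishosep → wisosep
  rule 3 (glide loss): wisosep → isosep
  rule 4 (vowel merger): isosep → isosip
  ⇒ Ullen isosip
Only 'isosip' matches the regular Ullen development of *wishosep.

isosip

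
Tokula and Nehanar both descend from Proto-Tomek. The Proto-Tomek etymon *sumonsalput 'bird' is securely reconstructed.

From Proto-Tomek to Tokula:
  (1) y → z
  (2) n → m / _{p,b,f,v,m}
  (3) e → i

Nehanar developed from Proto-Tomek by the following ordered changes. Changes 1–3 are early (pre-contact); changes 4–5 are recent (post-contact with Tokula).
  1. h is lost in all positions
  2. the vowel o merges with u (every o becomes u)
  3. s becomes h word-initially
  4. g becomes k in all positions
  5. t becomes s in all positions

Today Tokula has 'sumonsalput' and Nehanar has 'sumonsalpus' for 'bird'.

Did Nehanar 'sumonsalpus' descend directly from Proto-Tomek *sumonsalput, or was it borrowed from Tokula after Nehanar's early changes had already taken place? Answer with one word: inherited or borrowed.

borrowed

If inherited, *sumonsalput would pass through all of Nehanar's changes:
Nehanar: start from *sumonsalput.
  rule 1: no change — sumonsalput
  rule 2 (vowel merger): sumonsalput → sumunsalput
  rule 3 (debuccalisation): sumunsalput → humunsalput
  rule 4: no change — humunsalput
  rule 5 (unconditioned shift): humunsalput → humunsalpus
  ⇒ Nehanar humunsalpus
If borrowed from Tokula 'sumonsalput' after the early changes, it would undergo only the recent ones:
  rule 4 (unconditioned shift): no change (sumonsalput)
  rule 5 (unconditioned shift): sumonsalput → sumonsalpus
  ⇒ as a loan: sumonsalpus
Nehanar 'sumonsalpus' matches the loan outcome 'sumonsalpus', not the inherited 'humunsalpus' — it skipped the early Nehanar changes, so it was borrowed from Tokula.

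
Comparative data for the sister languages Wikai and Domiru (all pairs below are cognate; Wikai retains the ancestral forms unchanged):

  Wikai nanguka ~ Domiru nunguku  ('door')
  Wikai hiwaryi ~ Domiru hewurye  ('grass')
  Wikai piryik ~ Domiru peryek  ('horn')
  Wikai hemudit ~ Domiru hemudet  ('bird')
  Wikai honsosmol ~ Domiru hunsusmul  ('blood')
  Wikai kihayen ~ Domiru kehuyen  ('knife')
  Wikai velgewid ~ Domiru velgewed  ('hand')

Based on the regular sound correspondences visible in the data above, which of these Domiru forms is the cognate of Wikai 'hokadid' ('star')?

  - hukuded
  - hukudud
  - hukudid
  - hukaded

hukuded

honsosmol ~ hunsusmul — Wikai o corresponds to Domiru u after a consonant, before a consonant other than r, m, n, p, b, f, v.
kihayen ~ kehuyen — Wikai a corresponds to Domiru u after a consonant, before a consonant other than r, m, n, p, b, f, v.
hiwaryi ~ hewurye, piryik ~ peryek — Wikai i corresponds to Domiru e after a consonant, before a consonant other than r, m, n, p, b, f, v.
Applying these to Wikai 'hokadid':
  hokadid → hukadid   (o→u after a consonant, before a consonant other than r, m, n, p, b, f, v)
  hukadid → hukudid   (a→u after a consonant, before a consonant other than r, m, n, p, b, f, v)
  hukudid → hukuded   (i→e after a consonant, before a consonant other than r, m, n, p, b, f, v)
So the Domiru cognate is 'hukuded'.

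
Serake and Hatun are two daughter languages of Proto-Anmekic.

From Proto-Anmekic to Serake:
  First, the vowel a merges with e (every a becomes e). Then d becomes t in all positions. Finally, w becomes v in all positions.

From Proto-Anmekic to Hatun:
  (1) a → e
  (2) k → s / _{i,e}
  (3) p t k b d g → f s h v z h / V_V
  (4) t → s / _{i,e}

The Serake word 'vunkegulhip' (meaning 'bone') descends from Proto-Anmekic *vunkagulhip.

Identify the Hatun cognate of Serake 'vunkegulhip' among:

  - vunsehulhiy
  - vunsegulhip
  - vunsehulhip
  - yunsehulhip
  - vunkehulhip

vunsehulhip

Hatun: *vunkagulhip
  vunkagulhip → vunkegulhip   [vowel merger]
  vunkegulhip → vunsegulhip   [palatalisation]
  vunsegulhip → vunsehulhip   [intervocalic lenition]
  vunsehulhip (rule 4 does not apply)
  giving Hatun vunsehulhip.
Only 'vunsehulhip' matches the regular Hatun development of *vunkagulhip.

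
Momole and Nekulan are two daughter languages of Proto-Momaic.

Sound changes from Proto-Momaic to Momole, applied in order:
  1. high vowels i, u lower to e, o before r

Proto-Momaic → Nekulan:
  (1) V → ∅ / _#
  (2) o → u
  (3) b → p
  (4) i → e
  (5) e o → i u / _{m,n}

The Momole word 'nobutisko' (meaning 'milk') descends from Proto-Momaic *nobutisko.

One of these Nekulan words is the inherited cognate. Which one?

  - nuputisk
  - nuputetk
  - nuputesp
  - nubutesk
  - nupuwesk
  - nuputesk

nuputesk

Nekulan: *nobutisko > nobutisk > nubutisk > nuputisk > nuputesk  (by apocope, vowel merger, unconditioned shift, vowel merger)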